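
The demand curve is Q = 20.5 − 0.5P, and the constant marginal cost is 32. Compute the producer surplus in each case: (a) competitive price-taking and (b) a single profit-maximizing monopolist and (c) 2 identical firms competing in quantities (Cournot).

Inverting demand: P = 41 − 2Q.
Perfect competition: P = MC = 32, so 41 − 2Q = 32 and Q = 4.5.
PS = (32 − 32)·4.5 = 0.
Monopoly sets MR = MC: 41 − 4Q = 32 ⇒ Q = 2.25, P = 41 − 2·2.25 = 36.5.
PS = (36.5 − 32)·2.25 = 10.125.
With 2 symmetric Cournot firms, each firm's FOC gives 41 − 6q = 32, so q = 1.5, Q = 2·1.5 = 3, and P = 35.
PS = (35 − 32)·3 = 9.

Competition: PS = 0; Monopoly: PS = 10.125; Cournot: PS = 9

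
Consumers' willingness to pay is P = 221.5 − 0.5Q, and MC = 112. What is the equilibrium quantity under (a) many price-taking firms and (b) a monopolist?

Competition: Q = 219; Monopoly: Q = 109.5

Perfect competition: P = MC = 112, so 221.5 − 0.5Q = 112 and Q = 219.
Monopoly sets MR = MC: 221.5 − Q = 112 ⇒ Q = 109.5, P = 221.5 − 0.5·109.5 = 166.75.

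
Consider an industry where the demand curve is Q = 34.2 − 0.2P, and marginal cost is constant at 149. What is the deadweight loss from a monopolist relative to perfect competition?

DWL = 12.1

Inverting demand: P = 171 − 5Q.
Competitive firms price at marginal cost: P = 149, giving Q = 4.4.
Monopoly sets MR = MC: 171 − 10Q = 149 ⇒ Q = 2.2, P = 171 − 5·2.2 = 160.
DWL is the triangle between Q = 2.2 and Q = 4.4: ½·(4.4 − 2.2)·(160 − 149) = 12.1.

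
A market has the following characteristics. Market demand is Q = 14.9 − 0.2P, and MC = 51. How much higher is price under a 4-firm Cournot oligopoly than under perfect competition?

Price rises by 4.7

Inverting demand: P = 74.5 − 5Q.
Competitive firms price at marginal cost: P = 51, giving Q = 4.7.
With 4 symmetric Cournot firms, each firm's FOC gives 74.5 − 25q = 51, so q = 0.94, Q = 4·0.94 = 3.76, and P = 55.7.
Change in price: 55.7 − 51 = 4.7.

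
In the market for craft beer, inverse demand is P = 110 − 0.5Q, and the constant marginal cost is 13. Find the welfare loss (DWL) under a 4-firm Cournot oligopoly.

DWL = 376.36

Under competition P = MC = 13, so Q = (110 − 13)/0.5 = 194.
Cournot with 4 identical firms: the symmetric best-response condition is 110 − 2.5q = 13. Each firm produces q = 38.8, total output Q = 155.2, price P = 32.4.
DWL is the triangle between Q = 155.2 and Q = 194: ½·(194 − 155.2)·(32.4 − 13) = 376.36.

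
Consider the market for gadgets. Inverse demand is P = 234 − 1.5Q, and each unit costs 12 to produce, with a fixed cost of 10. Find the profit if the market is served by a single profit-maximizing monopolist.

Monopoly sets MR = MC: 234 − 3Q = 12 ⇒ Q = 74, P = 234 − 1.5·74 = 123.
Profit = (123 − 12)·74 − 10 = 8204.

Profit = 8204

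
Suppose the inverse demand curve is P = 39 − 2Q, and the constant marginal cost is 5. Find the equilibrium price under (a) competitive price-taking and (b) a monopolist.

Competitive firms price at marginal cost: P = 5, giving Q = 17.
A monopolist chooses Q where MR = MC. MR = 39 − 4Q; setting this equal to 5 gives Q = 8.5 and P = 22.

Competition: P = 5; Monopoly: P = 22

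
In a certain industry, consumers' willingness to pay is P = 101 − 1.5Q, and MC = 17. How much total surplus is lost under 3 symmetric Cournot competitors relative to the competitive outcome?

DWL = 147

Competitive firms price at marginal cost: P = 17, giving Q = 56.
In a 3-firm Cournot equilibrium, symmetry and the first-order condition give q = (101 − 17)/(6) = 14. So Q = 42 and P = 38.
DWL is the triangle between Q = 42 and Q = 56: ½·(56 − 42)·(38 − 17) = 147.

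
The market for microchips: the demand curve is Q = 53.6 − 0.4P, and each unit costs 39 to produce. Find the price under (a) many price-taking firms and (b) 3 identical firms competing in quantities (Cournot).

Competition: P = 39; Cournot: P = 62.75

Inverting demand: P = 134 − 2.5Q.
Perfect competition: P = MC = 39, so 134 − 2.5Q = 39 and Q = 38.
In a 3-firm Cournot equilibrium, symmetry and the first-order condition give q = (134 − 39)/(10) = 9.5. So Q = 28.5 and P = 62.75.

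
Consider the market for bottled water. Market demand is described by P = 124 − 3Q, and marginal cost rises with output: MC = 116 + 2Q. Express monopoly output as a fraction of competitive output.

Q_m/Q_c = 0.625

A monopolist chooses Q where MR = MC. MR = 124 − 6Q; setting this equal to 116 + 2Q gives Q = 1 and P = 121.
Competitive equilibrium sets price equal to marginal cost: 124 − 3Q = 116 + 2Q, so Q = 1.6 and P = 119.2.
Ratio Q_m/Q_c = 1/1.6 = 0.625.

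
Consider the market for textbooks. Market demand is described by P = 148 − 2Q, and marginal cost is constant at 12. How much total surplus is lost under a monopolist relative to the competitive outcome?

Under competition P = MC = 12, so Q = (148 − 12)/2 = 68.
The monopolist equates marginal revenue to marginal cost: 148 − 4Q = 12, so Q = 34. From demand, P = 80.
DWL is the triangle between Q = 34 and Q = 68: ½·(68 − 34)·(80 − 12) = 1156.

DWL = 1156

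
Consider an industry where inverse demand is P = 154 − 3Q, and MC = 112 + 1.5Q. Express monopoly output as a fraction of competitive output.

Q_m/Q_c = 0.6

A monopolist chooses Q where MR = MC. MR = 154 − 6Q; setting this equal to 112 + 1.5Q gives Q = 5.6 and P = 137.2.
Competitive equilibrium sets price equal to marginal cost: 154 − 3Q = 112 + 1.5Q, so Q = 28/3 and P = 126.
Ratio Q_m/Q_c = 5.6/(28/3) = 0.6.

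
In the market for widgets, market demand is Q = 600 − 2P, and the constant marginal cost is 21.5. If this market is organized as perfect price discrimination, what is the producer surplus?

Inverting demand: P = 300 − 0.5Q.
With perfect price discrimination, output is the efficient level Q = 557 (where demand meets MC), but every buyer pays their willingness to pay: CS = 0 and PS = total surplus.
PS = ½·(300 − 21.5)·557 = 77562.25.

PS = 77562.25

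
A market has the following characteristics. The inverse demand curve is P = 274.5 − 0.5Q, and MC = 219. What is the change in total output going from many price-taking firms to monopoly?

Competitive firms price at marginal cost: P = 219, giving Q = 111.
A monopolist chooses Q where MR = MC. MR = 274.5 − Q; setting this equal to 219 gives Q = 55.5 and P = 246.75.
Change in total output: 55.5 − 111 = −55.5.

Total output falls by 55.5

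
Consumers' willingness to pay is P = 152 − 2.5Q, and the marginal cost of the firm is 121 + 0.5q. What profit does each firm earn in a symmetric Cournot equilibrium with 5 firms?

π_i = 11

Cournot with 5 identical firms: the symmetric best-response condition is 152 − 15q = 121 + 0.5q. Each firm produces q = 2, total output Q = 10, price P = 127.
Each firm's profit = 127·2 − (121·2 + ½·0.5·2²) = 11.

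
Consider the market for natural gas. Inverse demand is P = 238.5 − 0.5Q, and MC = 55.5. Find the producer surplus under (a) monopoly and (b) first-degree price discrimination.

Monopoly: PS = 16744.5; Perfect PD: PS = 33489

Monopoly sets MR = MC: 238.5 − Q = 55.5 ⇒ Q = 183, P = 238.5 − 0.5·183 = 147.
PS = (147 − 55.5)·183 = 16744.5.
A perfectly discriminating monopolist sells every unit with P(Q) ≥ MC(Q), so output equals the competitive quantity Q = 366. Each buyer pays their reservation price, so CS = 0 and the firm captures all surplus.
PS = ½·(238.5 − 55.5)·366 = 33489.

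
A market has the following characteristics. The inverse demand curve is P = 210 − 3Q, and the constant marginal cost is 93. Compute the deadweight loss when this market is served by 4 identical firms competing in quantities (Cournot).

DWL = 91.26

Perfect competition: P = MC = 93, so 210 − 3Q = 93 and Q = 39.
With 4 symmetric Cournot firms, each firm's FOC gives 210 − 15q = 93, so q = 7.8, Q = 4·7.8 = 31.2, and P = 116.4.
DWL is the triangle between Q = 31.2 and Q = 39: ½·(39 − 31.2)·(116.4 − 93) = 91.26.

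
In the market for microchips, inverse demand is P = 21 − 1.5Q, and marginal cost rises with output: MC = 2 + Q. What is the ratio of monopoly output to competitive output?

Q_m/Q_c = 0.625

The monopolist equates marginal revenue to marginal cost: 21 − 3Q = 2 + Q, so Q = 4.75. From demand, P = 13.875.
Competitive equilibrium sets price equal to marginal cost: 21 − 1.5Q = 2 + Q, so Q = 7.6 and P = 9.6.
Ratio Q_m/Q_c = 4.75/7.6 = 0.625.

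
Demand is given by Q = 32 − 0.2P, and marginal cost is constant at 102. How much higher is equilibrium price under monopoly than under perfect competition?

Equilibrium price rises by 29

Inverting demand: P = 160 − 5Q.
Competitive firms price at marginal cost: P = 102, giving Q = 11.6.
A monopolist chooses Q where MR = MC. MR = 160 − 10Q; setting this equal to 102 gives Q = 5.8 and P = 131.
Change in equilibrium price: 131 − 102 = 29.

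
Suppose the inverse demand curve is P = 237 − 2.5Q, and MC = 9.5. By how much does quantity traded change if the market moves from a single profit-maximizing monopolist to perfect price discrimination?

Quantity traded rises by 45.5

The monopolist equates marginal revenue to marginal cost: 237 − 5Q = 9.5, so Q = 45.5. From demand, P = 123.25.
With perfect price discrimination, output is the efficient level Q = 91 (where demand meets MC), but every buyer pays their willingness to pay: CS = 0 and PS = total surplus.
Change in quantity traded: 91 − 45.5 = 45.5.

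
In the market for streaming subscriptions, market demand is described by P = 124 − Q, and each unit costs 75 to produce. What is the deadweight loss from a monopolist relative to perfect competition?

DWL = 300.125

Competitive firms price at marginal cost: P = 75, giving Q = 49.
The monopolist equates marginal revenue to marginal cost: 124 − 2Q = 75, so Q = 24.5. From demand, P = 99.5.
DWL is the triangle between Q = 24.5 and Q = 49: ½·(49 − 24.5)·(99.5 − 75) = 300.125.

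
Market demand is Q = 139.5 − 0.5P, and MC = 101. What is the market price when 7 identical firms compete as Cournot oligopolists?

P = 123.25

Inverting demand: P = 279 − 2Q.
Cournot with 7 identical firms: the symmetric best-response condition is 279 − 16q = 101. Each firm produces q = 11.125, total output Q = 77.875, price P = 123.25.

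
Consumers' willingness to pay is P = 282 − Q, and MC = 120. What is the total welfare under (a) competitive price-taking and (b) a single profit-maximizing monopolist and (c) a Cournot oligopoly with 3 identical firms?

Under competition P = MC = 120, so Q = (282 − 120)/1 = 162.
CS = ½·(282 − 120)·162 = 13122; PS = (120 − 120)·162 = 0; TS = 13122.
Monopoly sets MR = MC: 282 − 2Q = 120 ⇒ Q = 81, P = 282 − 81 = 201.
CS = ½·(282 − 201)·81 = 3280.5; PS = (201 − 120)·81 = 6561; TS = 9841.5.
With 3 symmetric Cournot firms, each firm's FOC gives 282 − 4q = 120, so q = 40.5, Q = 3·40.5 = 121.5, and P = 160.5.
CS = ½·(282 − 160.5)·121.5 = 7381.125; PS = (160.5 − 120)·121.5 = 4920.75; TS = 12301.875.

Competition: TS = 13122; Monopoly: TS = 9841.5; Cournot: TS = 12301.875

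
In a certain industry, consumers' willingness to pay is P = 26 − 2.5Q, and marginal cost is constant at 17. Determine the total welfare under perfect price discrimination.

Under first-degree price discrimination the firm charges each unit its demand price and produces up to where P = MC, i.e. Q = 3.6. Consumer surplus is zero; producer surplus equals total surplus.
TS = 16.2 (equal to competitive TS).

TS = 16.2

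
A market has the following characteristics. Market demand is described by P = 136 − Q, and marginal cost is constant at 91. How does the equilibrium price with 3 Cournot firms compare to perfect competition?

Cournot: P = 102.25; Competition: P = 91

With 3 symmetric Cournot firms, each firm's FOC gives 136 − 4q = 91, so q = 11.25, Q = 3·11.25 = 33.75, and P = 102.25.
Under competition P = MC = 91, so Q = (136 − 91)/1 = 45.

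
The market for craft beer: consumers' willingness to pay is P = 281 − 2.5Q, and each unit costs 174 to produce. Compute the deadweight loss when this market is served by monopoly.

DWL = 572.45

Under competition P = MC = 174, so Q = (281 − 174)/2.5 = 42.8.
A monopolist chooses Q where MR = MC. MR = 281 − 5Q; setting this equal to 174 gives Q = 21.4 and P = 227.5.
DWL is the triangle between Q = 21.4 and Q = 42.8: ½·(42.8 − 21.4)·(227.5 − 174) = 572.45.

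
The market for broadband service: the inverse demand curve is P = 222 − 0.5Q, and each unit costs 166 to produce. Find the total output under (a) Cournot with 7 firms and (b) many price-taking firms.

Cournot: Q = 98; Competition: Q = 112

Cournot with 7 identical firms: the symmetric best-response condition is 222 − 4q = 166. Each firm produces q = 14, total output Q = 98, price P = 173.
Competitive firms price at marginal cost: P = 166, giving Q = 112.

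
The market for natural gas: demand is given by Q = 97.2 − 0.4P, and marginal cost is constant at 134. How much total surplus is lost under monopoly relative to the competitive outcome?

DWL = 594.05

Inverting demand: P = 243 − 2.5Q.
Under competition P = MC = 134, so Q = (243 − 134)/2.5 = 43.6.
The monopolist equates marginal revenue to marginal cost: 243 − 5Q = 134, so Q = 21.8. From demand, P = 188.5.
DWL is the triangle between Q = 21.8 and Q = 43.6: ½·(43.6 − 21.8)·(188.5 − 134) = 594.05.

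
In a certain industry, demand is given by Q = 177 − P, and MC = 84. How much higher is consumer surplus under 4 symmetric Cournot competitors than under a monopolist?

Consumer surplus rises by 1686.555

Inverting demand: P = 177 − Q.
A monopolist chooses Q where MR = MC. MR = 177 − 2Q; setting this equal to 84 gives Q = 46.5 and P = 130.5.
CS = ½·(177 − 130.5)·46.5 = 1081.125.
With 4 symmetric Cournot firms, each firm's FOC gives 177 − 5q = 84, so q = 18.6, Q = 4·18.6 = 74.4, and P = 102.6.
CS = ½·(177 − 102.6)·74.4 = 2767.68.
Change in consumer surplus: 2767.68 − 1081.125 = 1686.555.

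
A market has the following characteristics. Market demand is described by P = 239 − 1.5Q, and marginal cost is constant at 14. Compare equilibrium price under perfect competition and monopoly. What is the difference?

Equilibrium price rises by 112.5

Perfect competition: P = MC = 14, so 239 − 1.5Q = 14 and Q = 150.
A monopolist chooses Q where MR = MC. MR = 239 − 3Q; setting this equal to 14 gives Q = 75 and P = 126.5.
Change in equilibrium price: 126.5 − 14 = 112.5.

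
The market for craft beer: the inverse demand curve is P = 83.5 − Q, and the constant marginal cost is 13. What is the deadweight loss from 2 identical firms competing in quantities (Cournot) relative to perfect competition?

Competitive firms price at marginal cost: P = 13, giving Q = 70.5.
With 2 symmetric Cournot firms, each firm's FOC gives 83.5 − 3q = 13, so q = 23.5, Q = 2·23.5 = 47, and P = 36.5.
DWL is the triangle between Q = 47 and Q = 70.5: ½·(70.5 − 47)·(36.5 − 13) = 276.125.

DWL = 276.125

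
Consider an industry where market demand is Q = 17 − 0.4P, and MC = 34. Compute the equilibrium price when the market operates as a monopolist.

Inverting demand: P = 42.5 − 2.5Q.
A monopolist chooses Q where MR = MC. MR = 42.5 − 5Q; setting this equal to 34 gives Q = 1.7 and P = 38.25.

P = 38.25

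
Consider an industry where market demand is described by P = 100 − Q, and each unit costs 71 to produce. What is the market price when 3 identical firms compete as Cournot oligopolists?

In a 3-firm Cournot equilibrium, symmetry and the first-order condition give q = (100 − 71)/(4) = 7.25. So Q = 21.75 and P = 78.25.

P = 78.25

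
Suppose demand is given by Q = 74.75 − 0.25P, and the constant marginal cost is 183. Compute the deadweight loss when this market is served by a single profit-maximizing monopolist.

Inverting demand: P = 299 − 4Q.
Competitive firms price at marginal cost: P = 183, giving Q = 29.
Monopoly sets MR = MC: 299 − 8Q = 183 ⇒ Q = 14.5, P = 299 − 4·14.5 = 241.
DWL is the triangle between Q = 14.5 and Q = 29: ½·(29 − 14.5)·(241 − 183) = 420.5.

DWL = 420.5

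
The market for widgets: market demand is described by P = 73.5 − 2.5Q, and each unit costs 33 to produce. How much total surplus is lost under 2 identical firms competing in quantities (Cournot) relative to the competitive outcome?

DWL = 36.45

Competitive firms price at marginal cost: P = 33, giving Q = 16.2.
Cournot with 2 identical firms: the symmetric best-response condition is 73.5 − 7.5q = 33. Each firm produces q = 5.4, total output Q = 10.8, price P = 46.5.
DWL is the triangle between Q = 10.8 and Q = 16.2: ½·(16.2 − 10.8)·(46.5 − 33) = 36.45.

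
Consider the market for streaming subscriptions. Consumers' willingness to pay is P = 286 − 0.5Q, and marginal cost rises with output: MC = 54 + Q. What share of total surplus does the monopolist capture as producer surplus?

PS/TS = 0.8

Monopoly sets MR = MC: 286 − Q = 54 + Q ⇒ Q = 116, P = 286 − 0.5·116 = 228.
CS = ½·(286 − 228)·116 = 3364.
PS = P·Q − VC(Q) = 228·116 − (54·116 + ½·1·116²) = 13456.
Share captured = PS/TS = 13456/16820 = 0.8.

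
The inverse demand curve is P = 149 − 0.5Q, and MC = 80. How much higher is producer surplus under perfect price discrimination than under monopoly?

Producer surplus rises by 2380.5

Monopoly sets MR = MC: 149 − Q = 80 ⇒ Q = 69, P = 149 − 0.5·69 = 114.5.
PS = (114.5 − 80)·69 = 2380.5.
With perfect price discrimination, output is the efficient level Q = 138 (where demand meets MC), but every buyer pays their willingness to pay: CS = 0 and PS = total surplus.
PS = ½·(149 − 80)·138 = 4761.
Change in producer surplus: 4761 − 2380.5 = 2380.5.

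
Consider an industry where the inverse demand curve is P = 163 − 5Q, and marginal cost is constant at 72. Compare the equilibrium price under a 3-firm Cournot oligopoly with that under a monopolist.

In a 3-firm Cournot equilibrium, symmetry and the first-order condition give q = (163 − 72)/(20) = 4.55. So Q = 13.65 and P = 94.75.
Monopoly sets MR = MC: 163 − 10Q = 72 ⇒ Q = 9.1, P = 163 − 5·9.1 = 117.5.

Cournot: P = 94.75; Monopoly: P = 117.5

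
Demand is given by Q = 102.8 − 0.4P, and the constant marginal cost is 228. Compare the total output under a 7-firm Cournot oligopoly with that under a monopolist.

Cournot: Q = 10.15; Monopoly: Q = 5.8

Inverting demand: P = 257 − 2.5Q.
In a 7-firm Cournot equilibrium, symmetry and the first-order condition give q = (257 − 228)/(20) = 1.45. So Q = 10.15 and P = 231.625.
Monopoly sets MR = MC: 257 − 5Q = 228 ⇒ Q = 5.8, P = 257 − 2.5·5.8 = 242.5.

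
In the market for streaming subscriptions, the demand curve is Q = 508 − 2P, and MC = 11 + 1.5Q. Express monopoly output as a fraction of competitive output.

Inverting demand: P = 254 − 0.5Q.
The monopolist equates marginal revenue to marginal cost: 254 − Q = 11 + 1.5Q, so Q = 97.2. From demand, P = 205.4.
Competitive equilibrium sets price equal to marginal cost: 254 − 0.5Q = 11 + 1.5Q, so Q = 121.5 and P = 193.25.
Ratio Q_m/Q_c = 97.2/121.5 = 0.8.

Q_m/Q_c = 0.8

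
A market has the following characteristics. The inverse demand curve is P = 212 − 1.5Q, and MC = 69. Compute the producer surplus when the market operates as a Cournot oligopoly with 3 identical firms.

Cournot with 3 identical firms: the symmetric best-response condition is 212 − 6q = 69. Each firm produces q = 143/6, total output Q = 71.5, price P = 104.75.
PS = (104.75 − 69)·71.5 = 2556.125.

PS = 2556.125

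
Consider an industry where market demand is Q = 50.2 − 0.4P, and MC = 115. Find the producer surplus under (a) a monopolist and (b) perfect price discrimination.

Monopoly: PS = 11.025; Perfect PD: PS = 22.05

Inverting demand: P = 125.5 − 2.5Q.
Monopoly sets MR = MC: 125.5 − 5Q = 115 ⇒ Q = 2.1, P = 125.5 − 2.5·2.1 = 120.25.
PS = (120.25 − 115)·2.1 = 11.025.
With perfect price discrimination, output is the efficient level Q = 4.2 (where demand meets MC), but every buyer pays their willingness to pay: CS = 0 and PS = total surplus.
PS = ½·(125.5 − 115)·4.2 = 22.05.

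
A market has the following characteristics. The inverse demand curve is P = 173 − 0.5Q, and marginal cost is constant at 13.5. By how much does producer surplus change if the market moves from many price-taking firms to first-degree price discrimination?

PS rises by 25440.25

Under competition P = MC = 13.5, so Q = (173 − 13.5)/0.5 = 319.
PS = (13.5 − 13.5)·319 = 0.
With perfect price discrimination, output is the efficient level Q = 319 (where demand meets MC), but every buyer pays their willingness to pay: CS = 0 and PS = total surplus.
PS = ½·(173 − 13.5)·319 = 25440.25.
Change in producer surplus: 25440.25 − 0 = 25440.25.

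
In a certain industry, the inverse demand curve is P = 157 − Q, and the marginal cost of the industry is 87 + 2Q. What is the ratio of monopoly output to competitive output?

A monopolist chooses Q where MR = MC. MR = 157 − 2Q; setting this equal to 87 + 2Q gives Q = 17.5 and P = 139.5.
Under competition P = MC: 157 − Q = 87 + 2Q ⇒ Q = 70/3, P = 401/3.
Ratio Q_m/Q_c = 17.5/(70/3) = 0.75.

Q_m/Q_c = 0.75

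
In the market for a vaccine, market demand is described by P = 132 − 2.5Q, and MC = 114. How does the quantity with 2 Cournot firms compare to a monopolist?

Cournot: Q = 4.8; Monopoly: Q = 3.6

In a 2-firm Cournot equilibrium, symmetry and the first-order condition give q = (132 − 114)/(7.5) = 2.4. So Q = 4.8 and P = 120.
A monopolist chooses Q where MR = MC. MR = 132 − 5Q; setting this equal to 114 gives Q = 3.6 and P = 123.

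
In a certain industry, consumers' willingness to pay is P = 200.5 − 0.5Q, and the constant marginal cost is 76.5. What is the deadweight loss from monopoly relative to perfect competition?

DWL = 3844

Competitive firms price at marginal cost: P = 76.5, giving Q = 248.
A monopolist chooses Q where MR = MC. MR = 200.5 − Q; setting this equal to 76.5 gives Q = 124 and P = 138.5.
DWL is the triangle between Q = 124 and Q = 248: ½·(248 − 124)·(138.5 − 76.5) = 3844.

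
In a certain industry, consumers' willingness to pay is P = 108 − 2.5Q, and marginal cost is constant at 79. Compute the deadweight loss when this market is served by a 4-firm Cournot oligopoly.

Competitive firms price at marginal cost: P = 79, giving Q = 11.6.
Cournot with 4 identical firms: the symmetric best-response condition is 108 − 12.5q = 79. Each firm produces q = 2.32, total output Q = 9.28, price P = 84.8.
DWL is the triangle between Q = 9.28 and Q = 11.6: ½·(11.6 − 9.28)·(84.8 − 79) = 6.728.

DWL = 6.728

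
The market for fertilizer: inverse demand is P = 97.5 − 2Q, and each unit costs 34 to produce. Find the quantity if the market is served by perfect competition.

Perfect competition: P = MC = 34, so 97.5 − 2Q = 34 and Q = 31.75.

Q = 31.75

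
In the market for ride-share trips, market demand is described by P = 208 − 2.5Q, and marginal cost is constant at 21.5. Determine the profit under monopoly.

Profit = 3478.225

Monopoly sets MR = MC: 208 − 5Q = 21.5 ⇒ Q = 37.3, P = 208 − 2.5·37.3 = 114.75.
Profit = (114.75 − 21.5)·37.3 = 3478.225.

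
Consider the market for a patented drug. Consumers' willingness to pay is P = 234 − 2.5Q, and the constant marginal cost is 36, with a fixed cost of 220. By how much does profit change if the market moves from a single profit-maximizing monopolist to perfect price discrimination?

Profit rises by 3920.4

Monopoly sets MR = MC: 234 − 5Q = 36 ⇒ Q = 39.6, P = 234 − 2.5·39.6 = 135.
Profit = (135 − 36)·39.6 − 220 = 3700.4.
With perfect price discrimination, output is the efficient level Q = 79.2 (where demand meets MC), but every buyer pays their willingness to pay: CS = 0 and PS = total surplus.
PS equals the full surplus area, 7840.8. Profit = 7840.8 − 220 = 7620.8.
Change in profit: 7620.8 − 3700.4 = 3920.4.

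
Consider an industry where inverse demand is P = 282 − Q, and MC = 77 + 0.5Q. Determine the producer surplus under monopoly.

A monopolist chooses Q where MR = MC. MR = 282 − 2Q; setting this equal to 77 + 0.5Q gives Q = 82 and P = 200.
PS = P·Q − VC(Q) = 200·82 − (77·82 + ½·0.5·82²) = 8405.

PS = 8405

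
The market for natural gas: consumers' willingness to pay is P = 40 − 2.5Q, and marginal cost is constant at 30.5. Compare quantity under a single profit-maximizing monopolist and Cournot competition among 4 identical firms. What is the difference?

Q rises by 1.14

The monopolist equates marginal revenue to marginal cost: 40 − 5Q = 30.5, so Q = 1.9. From demand, P = 35.25.
Cournot with 4 identical firms: the symmetric best-response condition is 40 − 12.5q = 30.5. Each firm produces q = 0.76, total output Q = 3.04, price P = 32.4.
Change in quantity: 3.04 − 1.9 = 1.14.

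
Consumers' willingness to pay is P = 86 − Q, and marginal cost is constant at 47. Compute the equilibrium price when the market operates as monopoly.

A monopolist chooses Q where MR = MC. MR = 86 − 2Q; setting this equal to 47 gives Q = 19.5 and P = 66.5.

P = 66.5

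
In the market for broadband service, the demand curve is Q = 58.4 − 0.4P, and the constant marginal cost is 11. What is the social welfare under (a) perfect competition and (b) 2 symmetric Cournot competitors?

Competition: TS = 3645; Cournot: TS = 3240

Inverting demand: P = 146 − 2.5Q.
Competitive firms price at marginal cost: P = 11, giving Q = 54.
CS = ½·(146 − 11)·54 = 3645; PS = (11 − 11)·54 = 0; TS = 3645.
Cournot with 2 identical firms: the symmetric best-response condition is 146 − 7.5q = 11. Each firm produces q = 18, total output Q = 36, price P = 56.
CS = ½·(146 − 56)·36 = 1620; PS = (56 − 11)·36 = 1620; TS = 3240.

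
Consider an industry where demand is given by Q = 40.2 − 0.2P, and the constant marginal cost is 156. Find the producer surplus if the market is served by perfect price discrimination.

Inverting demand: P = 201 − 5Q.
Under first-degree price discrimination the firm charges each unit its demand price and produces up to where P = MC, i.e. Q = 9. Consumer surplus is zero; producer surplus equals total surplus.
PS = ½·(201 − 156)·9 = 202.5.

PS = 202.5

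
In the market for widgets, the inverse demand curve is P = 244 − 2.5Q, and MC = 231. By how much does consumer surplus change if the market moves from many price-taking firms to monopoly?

Under competition P = MC = 231, so Q = (244 − 231)/2.5 = 5.2.
CS = ½·(244 − 231)·5.2 = 33.8.
Monopoly sets MR = MC: 244 − 5Q = 231 ⇒ Q = 2.6, P = 244 − 2.5·2.6 = 237.5.
CS = ½·(244 − 237.5)·2.6 = 8.45.
Change in consumer surplus: 8.45 − 33.8 = −25.35.

CS falls by 25.35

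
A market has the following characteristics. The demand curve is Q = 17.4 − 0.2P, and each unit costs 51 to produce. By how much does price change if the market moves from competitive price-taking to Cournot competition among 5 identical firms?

P rises by 6

Inverting demand: P = 87 − 5Q.
Perfect competition: P = MC = 51, so 87 − 5Q = 51 and Q = 7.2.
Cournot with 5 identical firms: the symmetric best-response condition is 87 − 30q = 51. Each firm produces q = 1.2, total output Q = 6, price P = 57.
Change in price: 57 − 51 = 6.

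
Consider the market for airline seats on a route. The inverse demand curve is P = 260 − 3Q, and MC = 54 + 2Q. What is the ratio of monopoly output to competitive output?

Q_m/Q_c = 0.625

Monopoly sets MR = MC: 260 − 6Q = 54 + 2Q ⇒ Q = 25.75, P = 260 − 3·25.75 = 182.75.
Competitive equilibrium sets price equal to marginal cost: 260 − 3Q = 54 + 2Q, so Q = 41.2 and P = 136.4.
Ratio Q_m/Q_c = 25.75/41.2 = 0.625.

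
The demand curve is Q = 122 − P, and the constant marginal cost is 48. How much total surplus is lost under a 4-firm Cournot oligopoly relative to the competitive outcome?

Inverting demand: P = 122 − Q.
Under competition P = MC = 48, so Q = (122 − 48)/1 = 74.
In a 4-firm Cournot equilibrium, symmetry and the first-order condition give q = (122 − 48)/(5) = 14.8. So Q = 59.2 and P = 62.8.
DWL is the triangle between Q = 59.2 and Q = 74: ½·(74 − 59.2)·(62.8 − 48) = 109.52.

DWL = 109.52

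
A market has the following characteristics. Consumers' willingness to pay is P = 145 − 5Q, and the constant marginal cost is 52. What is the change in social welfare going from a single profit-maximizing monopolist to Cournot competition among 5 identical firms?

Social welfare rises by 192.2

The monopolist equates marginal revenue to marginal cost: 145 − 10Q = 52, so Q = 9.3. From demand, P = 98.5.
CS = ½·(145 − 98.5)·9.3 = 216.225; PS = (98.5 − 52)·9.3 = 432.45; TS = 648.675.
In a 5-firm Cournot equilibrium, symmetry and the first-order condition give q = (145 − 52)/(30) = 3.1. So Q = 15.5 and P = 67.5.
CS = ½·(145 − 67.5)·15.5 = 600.625; PS = (67.5 − 52)·15.5 = 240.25; TS = 840.875.
Change in social welfare: 840.875 − 648.675 = 192.2.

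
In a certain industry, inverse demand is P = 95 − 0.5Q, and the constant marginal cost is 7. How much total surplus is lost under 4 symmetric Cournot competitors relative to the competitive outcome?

Under competition P = MC = 7, so Q = (95 − 7)/0.5 = 176.
In a 4-firm Cournot equilibrium, symmetry and the first-order condition give q = (95 − 7)/(2.5) = 35.2. So Q = 140.8 and P = 24.6.
DWL is the triangle between Q = 140.8 and Q = 176: ½·(176 − 140.8)·(24.6 − 7) = 309.76.

DWL = 309.76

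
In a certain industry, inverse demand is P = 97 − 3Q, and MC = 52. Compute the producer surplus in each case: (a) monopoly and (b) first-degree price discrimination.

Monopoly: PS = 168.75; Perfect PD: PS = 337.5

A monopolist chooses Q where MR = MC. MR = 97 − 6Q; setting this equal to 52 gives Q = 7.5 and P = 74.5.
PS = (74.5 − 52)·7.5 = 168.75.
Under first-degree price discrimination the firm charges each unit its demand price and produces up to where P = MC, i.e. Q = 15. Consumer surplus is zero; producer surplus equals total surplus.
PS = ½·(97 − 52)·15 = 337.5.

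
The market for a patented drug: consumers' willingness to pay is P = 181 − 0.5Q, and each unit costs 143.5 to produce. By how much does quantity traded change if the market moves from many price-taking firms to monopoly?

Competitive firms price at marginal cost: P = 143.5, giving Q = 75.
A monopolist chooses Q where MR = MC. MR = 181 − Q; setting this equal to 143.5 gives Q = 37.5 and P = 162.25.
Change in quantity traded: 37.5 − 75 = −37.5.

Quantity traded falls by 37.5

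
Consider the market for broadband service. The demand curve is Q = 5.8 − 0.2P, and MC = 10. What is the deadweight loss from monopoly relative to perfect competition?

Inverting demand: P = 29 − 5Q.
Competitive firms price at marginal cost: P = 10, giving Q = 3.8.
Monopoly sets MR = MC: 29 − 10Q = 10 ⇒ Q = 1.9, P = 29 − 5·1.9 = 19.5.
DWL is the triangle between Q = 1.9 and Q = 3.8: ½·(3.8 − 1.9)·(19.5 − 10) = 9.025.

DWL = 9.025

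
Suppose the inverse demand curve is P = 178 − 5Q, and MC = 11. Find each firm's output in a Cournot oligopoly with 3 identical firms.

q_i = 8.35

Cournot with 3 identical firms: the symmetric best-response condition is 178 − 20q = 11. Each firm produces q = 8.35, total output Q = 25.05, price P = 52.75.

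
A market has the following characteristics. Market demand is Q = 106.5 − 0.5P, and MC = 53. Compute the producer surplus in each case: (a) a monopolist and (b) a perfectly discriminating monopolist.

Monopoly: PS = 3200; Perfect PD: PS = 6400

Inverting demand: P = 213 − 2Q.
A monopolist chooses Q where MR = MC. MR = 213 − 4Q; setting this equal to 53 gives Q = 40 and P = 133.
PS = (133 − 53)·40 = 3200.
A perfectly discriminating monopolist sells every unit with P(Q) ≥ MC(Q), so output equals the competitive quantity Q = 80. Each buyer pays their reservation price, so CS = 0 and the firm captures all surplus.
PS = ½·(213 − 53)·80 = 6400.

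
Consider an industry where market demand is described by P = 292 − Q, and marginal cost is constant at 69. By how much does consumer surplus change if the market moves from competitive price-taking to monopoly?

Perfect competition: P = MC = 69, so 292 − Q = 69 and Q = 223.
CS = ½·(292 − 69)·223 = 24864.5.
A monopolist chooses Q where MR = MC. MR = 292 − 2Q; setting this equal to 69 gives Q = 111.5 and P = 180.5.
CS = ½·(292 − 180.5)·111.5 = 6216.125.
Change in consumer surplus: 6216.125 − 24864.5 = −18648.375.

Consumer surplus falls by 18648.375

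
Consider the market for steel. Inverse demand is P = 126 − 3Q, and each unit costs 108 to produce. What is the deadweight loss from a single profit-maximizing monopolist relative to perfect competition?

DWL = 13.5

Perfect competition: P = MC = 108, so 126 − 3Q = 108 and Q = 6.
The monopolist equates marginal revenue to marginal cost: 126 − 6Q = 108, so Q = 3. From demand, P = 117.
DWL is the triangle between Q = 3 and Q = 6: ½·(6 − 3)·(117 − 108) = 13.5.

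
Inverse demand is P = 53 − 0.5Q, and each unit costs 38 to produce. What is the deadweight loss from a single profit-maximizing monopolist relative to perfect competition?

DWL = 56.25

Perfect competition: P = MC = 38, so 53 − 0.5Q = 38 and Q = 30.
A monopolist chooses Q where MR = MC. MR = 53 − Q; setting this equal to 38 gives Q = 15 and P = 45.5.
DWL is the triangle between Q = 15 and Q = 30: ½·(30 − 15)·(45.5 − 38) = 56.25.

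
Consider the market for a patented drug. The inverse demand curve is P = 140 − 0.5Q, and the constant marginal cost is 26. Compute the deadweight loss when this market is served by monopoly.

Under competition P = MC = 26, so Q = (140 − 26)/0.5 = 228.
A monopolist chooses Q where MR = MC. MR = 140 − Q; setting this equal to 26 gives Q = 114 and P = 83.
DWL is the triangle between Q = 114 and Q = 228: ½·(228 − 114)·(83 − 26) = 3249.

DWL = 3249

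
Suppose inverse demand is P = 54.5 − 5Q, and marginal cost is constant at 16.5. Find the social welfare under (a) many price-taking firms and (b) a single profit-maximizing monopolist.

Competition: TS = 144.4; Monopoly: TS = 108.3

Competitive firms price at marginal cost: P = 16.5, giving Q = 7.6.
CS = ½·(54.5 − 16.5)·7.6 = 144.4; PS = (16.5 − 16.5)·7.6 = 0; TS = 144.4.
A monopolist chooses Q where MR = MC. MR = 54.5 − 10Q; setting this equal to 16.5 gives Q = 3.8 and P = 35.5.
CS = ½·(54.5 − 35.5)·3.8 = 36.1; PS = (35.5 − 16.5)·3.8 = 72.2; TS = 108.3.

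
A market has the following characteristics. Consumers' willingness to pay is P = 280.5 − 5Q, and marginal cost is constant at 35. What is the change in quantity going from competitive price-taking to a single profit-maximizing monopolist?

Under competition P = MC = 35, so Q = (280.5 − 35)/5 = 49.1.
The monopolist equates marginal revenue to marginal cost: 280.5 − 10Q = 35, so Q = 24.55. From demand, P = 157.75.
Change in quantity: 24.55 − 49.1 = −24.55.

Quantity falls by 24.55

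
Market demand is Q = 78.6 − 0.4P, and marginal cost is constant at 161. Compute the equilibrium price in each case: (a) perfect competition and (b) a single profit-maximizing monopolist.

Inverting demand: P = 196.5 − 2.5Q.
Perfect competition: P = MC = 161, so 196.5 − 2.5Q = 161 and Q = 14.2.
A monopolist chooses Q where MR = MC. MR = 196.5 − 5Q; setting this equal to 161 gives Q = 7.1 and P = 178.75.

Competition: P = 161; Monopoly: P = 178.75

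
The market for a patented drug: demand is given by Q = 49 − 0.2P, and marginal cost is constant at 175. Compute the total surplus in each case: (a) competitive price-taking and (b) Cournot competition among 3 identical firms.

Competition: TS = 490; Cournot: TS = 459.375

Inverting demand: P = 245 − 5Q.
Under competition P = MC = 175, so Q = (245 − 175)/5 = 14.
CS = ½·(245 − 175)·14 = 490; PS = (175 − 175)·14 = 0; TS = 490.
In a 3-firm Cournot equilibrium, symmetry and the first-order condition give q = (245 − 175)/(20) = 3.5. So Q = 10.5 and P = 192.5.
CS = ½·(245 − 192.5)·10.5 = 275.625; PS = (192.5 − 175)·10.5 = 183.75; TS = 459.375.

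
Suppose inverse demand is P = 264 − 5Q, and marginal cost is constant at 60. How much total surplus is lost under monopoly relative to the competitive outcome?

Competitive firms price at marginal cost: P = 60, giving Q = 40.8.
Monopoly sets MR = MC: 264 − 10Q = 60 ⇒ Q = 20.4, P = 264 − 5·20.4 = 162.
DWL is the triangle between Q = 20.4 and Q = 40.8: ½·(40.8 − 20.4)·(162 − 60) = 1040.4.

DWL = 1040.4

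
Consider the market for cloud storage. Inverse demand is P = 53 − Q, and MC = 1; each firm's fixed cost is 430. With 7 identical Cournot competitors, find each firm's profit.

π_i = −387.75

In a 7-firm Cournot equilibrium, symmetry and the first-order condition give q = (53 − 1)/(8) = 6.5. So Q = 45.5 and P = 7.5.
Each firm's profit = (7.5 − 1)·6.5 − 430 = −387.75.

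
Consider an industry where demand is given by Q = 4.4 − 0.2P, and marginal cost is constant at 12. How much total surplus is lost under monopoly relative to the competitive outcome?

Inverting demand: P = 22 − 5Q.
Competitive firms price at marginal cost: P = 12, giving Q = 2.
Monopoly sets MR = MC: 22 − 10Q = 12 ⇒ Q = 1, P = 22 − 5·1 = 17.
DWL is the triangle between Q = 1 and Q = 2: ½·(2 − 1)·(17 − 12) = 2.5.

DWL = 2.5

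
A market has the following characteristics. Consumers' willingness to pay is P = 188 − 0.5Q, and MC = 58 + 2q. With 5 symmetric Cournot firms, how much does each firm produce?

Cournot with 5 identical firms: the symmetric best-response condition is 188 − 3q = 58 + 2q. Each firm produces q = 26, total output Q = 130, price P = 123.

q_i = 26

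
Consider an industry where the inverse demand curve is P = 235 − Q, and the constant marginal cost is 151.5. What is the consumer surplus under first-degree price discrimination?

Under first-degree price discrimination the firm charges each unit its demand price and produces up to where P = MC, i.e. Q = 83.5. Consumer surplus is zero; producer surplus equals total surplus.
CS = 0.

CS = 0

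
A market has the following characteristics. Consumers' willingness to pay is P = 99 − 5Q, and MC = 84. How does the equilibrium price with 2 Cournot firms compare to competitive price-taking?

In a 2-firm Cournot equilibrium, symmetry and the first-order condition give q = (99 − 84)/(15) = 1. So Q = 2 and P = 89.
Under competition P = MC = 84, so Q = (99 − 84)/5 = 3.

Cournot: P = 89; Competition: P = 84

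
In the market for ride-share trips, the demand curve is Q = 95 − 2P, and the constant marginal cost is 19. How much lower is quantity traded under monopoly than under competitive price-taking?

Inverting demand: P = 47.5 − 0.5Q.
Perfect competition: P = MC = 19, so 47.5 − 0.5Q = 19 and Q = 57.
Monopoly sets MR = MC: 47.5 − Q = 19 ⇒ Q = 28.5, P = 47.5 − 0.5·28.5 = 33.25.
Change in quantity traded: 28.5 − 57 = −28.5.

Q falls by 28.5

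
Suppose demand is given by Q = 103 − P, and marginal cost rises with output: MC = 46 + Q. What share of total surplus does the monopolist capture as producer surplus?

Inverting demand: P = 103 − Q.
The monopolist equates marginal revenue to marginal cost: 103 − 2Q = 46 + Q, so Q = 19. From demand, P = 84.
CS = ½·(103 − 84)·19 = 180.5.
PS = P·Q − VC(Q) = 84·19 − (46·19 + ½·1·19²) = 541.5.
Share captured = PS/TS = 541.5/722 = 0.75.

PS/TS = 0.75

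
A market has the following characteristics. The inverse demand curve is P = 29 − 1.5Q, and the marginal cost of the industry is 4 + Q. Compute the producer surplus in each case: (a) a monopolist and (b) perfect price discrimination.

Monopoly: PS = 78.125; Perfect PD: PS = 125

Monopoly sets MR = MC: 29 − 3Q = 4 + Q ⇒ Q = 6.25, P = 29 − 1.5·6.25 = 19.625.
PS = P·Q − VC(Q) = 19.625·6.25 − (4·6.25 + ½·1·6.25²) = 78.125.
A perfectly discriminating monopolist sells every unit with P(Q) ≥ MC(Q), so output equals the competitive quantity Q = 10. Each buyer pays their reservation price, so CS = 0 and the firm captures all surplus.
PS = ½·(29 − 4)·10 = 125.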